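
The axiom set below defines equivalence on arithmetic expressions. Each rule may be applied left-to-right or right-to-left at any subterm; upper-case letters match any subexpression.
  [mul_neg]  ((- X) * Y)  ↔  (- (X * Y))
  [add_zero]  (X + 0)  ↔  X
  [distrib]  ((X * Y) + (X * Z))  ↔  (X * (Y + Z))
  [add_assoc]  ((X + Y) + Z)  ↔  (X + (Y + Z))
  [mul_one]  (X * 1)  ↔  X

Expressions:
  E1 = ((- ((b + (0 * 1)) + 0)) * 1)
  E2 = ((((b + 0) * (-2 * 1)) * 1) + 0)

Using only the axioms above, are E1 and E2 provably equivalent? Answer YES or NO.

Every axiom is a valid identity, so a rewrite proof would force E1 and E2 to agree under every assignment.
At b=1: E1 = -1 but E2 = -2; they differ, so no derivation exists.

NO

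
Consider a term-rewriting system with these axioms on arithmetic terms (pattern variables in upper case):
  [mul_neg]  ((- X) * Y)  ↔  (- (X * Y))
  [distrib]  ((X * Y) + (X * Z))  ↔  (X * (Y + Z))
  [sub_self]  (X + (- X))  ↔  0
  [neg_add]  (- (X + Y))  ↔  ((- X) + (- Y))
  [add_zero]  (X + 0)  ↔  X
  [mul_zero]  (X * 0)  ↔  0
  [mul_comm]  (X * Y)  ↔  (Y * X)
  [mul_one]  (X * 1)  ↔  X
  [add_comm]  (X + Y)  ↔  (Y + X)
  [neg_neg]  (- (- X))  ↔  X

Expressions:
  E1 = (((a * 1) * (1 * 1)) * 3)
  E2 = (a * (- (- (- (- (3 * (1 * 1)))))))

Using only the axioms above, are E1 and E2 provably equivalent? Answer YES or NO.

step 1: mul_one (→) rewrites (1 * 1) into 1, now (((a * 1) * 1) * 3)
step 2: mul_one (→) rewrites ((a * 1) * 1) into (a * 1), now ((a * 1) * 3)
step 3: mul_one (→) rewrites (a * 1) into a, now (a * 3)
step 4: mul_one (←) rewrites 3 into (3 * 1), now (a * (3 * 1))
step 5: mul_one (←) rewrites 1 into (1 * 1), now (a * (3 * (1 * 1)))
step 6: neg_neg (←) rewrites (3 * (1 * 1)) into (- (- (3 * (1 * 1)))), now (a * (- (- (3 * (1 * 1)))))
step 7: neg_neg (←) rewrites (- (3 * (1 * 1))) into (- (- (- (3 * (1 * 1))))), which is E2

YES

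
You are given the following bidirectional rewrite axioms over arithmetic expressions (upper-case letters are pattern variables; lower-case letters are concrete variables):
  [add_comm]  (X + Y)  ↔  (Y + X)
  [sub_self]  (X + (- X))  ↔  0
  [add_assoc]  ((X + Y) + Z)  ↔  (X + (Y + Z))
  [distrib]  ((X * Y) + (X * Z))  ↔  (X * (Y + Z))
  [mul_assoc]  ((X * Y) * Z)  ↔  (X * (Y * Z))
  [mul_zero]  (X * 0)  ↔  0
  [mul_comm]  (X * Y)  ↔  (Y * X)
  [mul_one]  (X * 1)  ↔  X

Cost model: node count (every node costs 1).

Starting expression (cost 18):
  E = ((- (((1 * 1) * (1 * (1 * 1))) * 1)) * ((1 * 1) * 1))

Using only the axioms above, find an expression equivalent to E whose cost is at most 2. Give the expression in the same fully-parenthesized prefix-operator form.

step 1: mul_one (→) rewrites (1 * 1) into 1, now ((- (((1 * 1) * (1 * 1)) * 1)) * ((1 * 1) * 1))
step 2: mul_one (→) rewrites (1 * 1) into 1, now ((- ((1 * (1 * 1)) * 1)) * ((1 * 1) * 1))
step 3: mul_one (→) rewrites ((1 * 1) * 1) into (1 * 1), now ((- ((1 * (1 * 1)) * 1)) * (1 * 1))
step 4: mul_one (→) rewrites (1 * 1) into 1, now ((- ((1 * 1) * 1)) * (1 * 1))
step 5: mul_one (→) rewrites (1 * 1) into 1, now ((- ((1 * 1) * 1)) * 1)
step 6: mul_one (→) rewrites (1 * 1) into 1, now ((- (1 * 1)) * 1)
step 7: mul_one (→) rewrites ((- (1 * 1)) * 1) into (- (1 * 1))
step 8: mul_one (→) rewrites (1 * 1) into 1, reaching cost 2 (bound 2)

(- 1)   [cost 2]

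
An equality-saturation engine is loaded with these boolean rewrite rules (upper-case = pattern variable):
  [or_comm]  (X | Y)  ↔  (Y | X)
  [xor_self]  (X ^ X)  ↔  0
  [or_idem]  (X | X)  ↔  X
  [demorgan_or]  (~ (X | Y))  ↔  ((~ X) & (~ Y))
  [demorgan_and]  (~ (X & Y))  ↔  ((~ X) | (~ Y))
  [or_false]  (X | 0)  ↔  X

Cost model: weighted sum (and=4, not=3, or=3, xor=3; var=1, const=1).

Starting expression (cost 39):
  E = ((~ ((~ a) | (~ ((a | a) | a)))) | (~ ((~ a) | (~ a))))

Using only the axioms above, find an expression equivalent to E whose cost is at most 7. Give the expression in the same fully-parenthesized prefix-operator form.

(1) (a | a)  =[or_idem →]=  a    ⊢ ((~ ((~ a) | (~ (a | a)))) | (~ ((~ a) | (~ a))))
(2) (a | a)  =[or_idem →]=  a    ⊢ ((~ ((~ a) | (~ a))) | (~ ((~ a) | (~ a))))
(3) ((~ ((~ a) | (~ a))) | (~ ((~ a) | (~ a))))  =[or_idem →]=  (~ ((~ a) | (~ a)))
(4) ((~ a) | (~ a))  =[or_idem →]=  (~ a)    ⊢ cost 7, within 7

(~ (~ a))   [cost 7]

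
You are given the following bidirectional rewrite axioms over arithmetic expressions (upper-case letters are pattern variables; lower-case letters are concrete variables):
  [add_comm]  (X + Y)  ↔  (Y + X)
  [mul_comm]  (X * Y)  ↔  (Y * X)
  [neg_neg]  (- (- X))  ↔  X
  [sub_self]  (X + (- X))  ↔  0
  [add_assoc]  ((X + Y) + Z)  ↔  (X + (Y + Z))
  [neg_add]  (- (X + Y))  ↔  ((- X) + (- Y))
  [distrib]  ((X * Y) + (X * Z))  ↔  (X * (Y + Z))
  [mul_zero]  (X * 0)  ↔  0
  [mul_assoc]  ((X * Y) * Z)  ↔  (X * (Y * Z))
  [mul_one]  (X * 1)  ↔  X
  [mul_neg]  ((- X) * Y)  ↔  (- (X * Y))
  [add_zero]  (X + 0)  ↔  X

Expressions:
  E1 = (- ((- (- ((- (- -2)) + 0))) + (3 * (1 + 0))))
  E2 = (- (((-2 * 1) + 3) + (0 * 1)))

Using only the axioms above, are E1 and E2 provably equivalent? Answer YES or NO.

YES

1. [neg_neg →] (- (- -2))  →  -2;  E1 = (- ((- (- (-2 + 0))) + (3 * (1 + 0))))
2. [add_zero →] (-2 + 0)  →  -2;  E1 = (- ((- (- -2)) + (3 * (1 + 0))))
3. [neg_neg →] (- (- -2))  →  -2;  E1 = (- (-2 + (3 * (1 + 0))))
4. [add_zero →] (1 + 0)  →  1;  E1 = (- (-2 + (3 * 1)))
5. [mul_one →] (3 * 1)  →  3;  E1 = (- (-2 + 3))
6. [add_zero ←] (-2 + 3)  →  ((-2 + 3) + 0);  E1 = (- ((-2 + 3) + 0))
7. [mul_one ←] -2  →  (-2 * 1);  E1 = (- (((-2 * 1) + 3) + 0))
8. [mul_one ←] 0  →  (0 * 1);  this is E2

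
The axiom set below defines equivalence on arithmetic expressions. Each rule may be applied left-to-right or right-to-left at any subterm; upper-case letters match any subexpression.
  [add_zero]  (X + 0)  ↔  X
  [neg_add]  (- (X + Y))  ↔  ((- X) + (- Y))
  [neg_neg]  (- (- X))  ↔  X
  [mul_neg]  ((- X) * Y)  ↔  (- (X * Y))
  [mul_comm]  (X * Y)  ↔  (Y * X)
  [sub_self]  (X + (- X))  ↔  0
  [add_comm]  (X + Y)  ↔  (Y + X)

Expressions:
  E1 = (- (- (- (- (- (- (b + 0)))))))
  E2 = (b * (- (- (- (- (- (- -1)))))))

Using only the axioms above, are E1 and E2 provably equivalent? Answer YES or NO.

Every axiom is a valid identity, so a rewrite proof would force E1 and E2 to agree under every assignment.
At b=1: E1 = 1 but E2 = -1; they differ, so no derivation exists.

NO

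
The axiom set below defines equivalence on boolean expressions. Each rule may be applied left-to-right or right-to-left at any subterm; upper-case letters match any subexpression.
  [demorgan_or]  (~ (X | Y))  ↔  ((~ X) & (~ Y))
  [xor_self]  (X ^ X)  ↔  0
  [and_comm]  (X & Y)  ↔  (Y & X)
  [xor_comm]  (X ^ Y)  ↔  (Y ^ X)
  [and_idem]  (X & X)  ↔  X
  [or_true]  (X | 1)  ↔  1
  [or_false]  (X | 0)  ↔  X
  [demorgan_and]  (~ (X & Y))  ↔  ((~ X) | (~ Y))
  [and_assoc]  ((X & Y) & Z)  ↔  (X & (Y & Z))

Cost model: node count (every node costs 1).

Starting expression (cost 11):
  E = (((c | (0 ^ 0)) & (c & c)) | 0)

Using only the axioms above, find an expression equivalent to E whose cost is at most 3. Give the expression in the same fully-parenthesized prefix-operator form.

(c & c)   [cost 3]

step 1: xor_self (→) rewrites (0 ^ 0) into 0, now (((c | 0) & (c & c)) | 0)
step 2: or_false (→) rewrites (c | 0) into c, now ((c & (c & c)) | 0)
step 3: and_idem (→) rewrites (c & c) into c, now ((c & c) | 0)
step 4: or_false (→) rewrites ((c & c) | 0) into (c & c), reaching cost 3 (bound 3)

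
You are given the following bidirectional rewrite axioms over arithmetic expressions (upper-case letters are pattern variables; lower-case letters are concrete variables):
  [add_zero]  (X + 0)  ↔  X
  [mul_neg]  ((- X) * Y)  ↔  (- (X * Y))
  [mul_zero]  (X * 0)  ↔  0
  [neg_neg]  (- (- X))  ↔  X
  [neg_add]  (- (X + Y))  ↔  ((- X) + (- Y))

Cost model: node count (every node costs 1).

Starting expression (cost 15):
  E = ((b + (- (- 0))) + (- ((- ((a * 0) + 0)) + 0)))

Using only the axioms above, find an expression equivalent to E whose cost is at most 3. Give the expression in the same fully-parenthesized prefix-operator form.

(b + 0)   [cost 3]

step 1: mul_zero (→) rewrites (a * 0) into 0, now ((b + (- (- 0))) + (- ((- (0 + 0)) + 0)))
step 2: add_zero (→) rewrites ((- (0 + 0)) + 0) into (- (0 + 0)), now ((b + (- (- 0))) + (- (- (0 + 0))))
step 3: neg_neg (→) rewrites (- (- (0 + 0))) into (0 + 0), now ((b + (- (- 0))) + (0 + 0))
step 4: neg_neg (→) rewrites (- (- 0)) into 0, now ((b + 0) + (0 + 0))
step 5: add_zero (→) rewrites (0 + 0) into 0, now ((b + 0) + 0)
step 6: add_zero (→) rewrites (b + 0) into b, reaching cost 3 (bound 3)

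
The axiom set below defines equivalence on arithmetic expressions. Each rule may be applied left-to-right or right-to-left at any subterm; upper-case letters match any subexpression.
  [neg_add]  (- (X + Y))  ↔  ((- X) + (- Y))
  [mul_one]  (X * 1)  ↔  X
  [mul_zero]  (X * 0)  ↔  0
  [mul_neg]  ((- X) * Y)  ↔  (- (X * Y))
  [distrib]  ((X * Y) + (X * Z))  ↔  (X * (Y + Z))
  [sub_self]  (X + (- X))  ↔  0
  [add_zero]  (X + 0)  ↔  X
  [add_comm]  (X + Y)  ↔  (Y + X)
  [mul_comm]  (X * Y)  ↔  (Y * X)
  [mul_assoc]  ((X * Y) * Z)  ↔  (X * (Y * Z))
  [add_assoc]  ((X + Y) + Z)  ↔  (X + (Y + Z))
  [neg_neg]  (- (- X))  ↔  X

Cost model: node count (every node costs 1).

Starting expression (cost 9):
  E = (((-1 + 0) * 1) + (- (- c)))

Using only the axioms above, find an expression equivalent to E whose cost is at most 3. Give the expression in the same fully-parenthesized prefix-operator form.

(-1 + c)   [cost 3]

(1) ((-1 + 0) * 1)  =[mul_one →]=  (-1 + 0)    ⊢ ((-1 + 0) + (- (- c)))
(2) (-1 + 0)  =[add_zero →]=  -1    ⊢ (-1 + (- (- c)))
(3) (- (- c))  =[neg_neg →]=  c    ⊢ cost 3, within 3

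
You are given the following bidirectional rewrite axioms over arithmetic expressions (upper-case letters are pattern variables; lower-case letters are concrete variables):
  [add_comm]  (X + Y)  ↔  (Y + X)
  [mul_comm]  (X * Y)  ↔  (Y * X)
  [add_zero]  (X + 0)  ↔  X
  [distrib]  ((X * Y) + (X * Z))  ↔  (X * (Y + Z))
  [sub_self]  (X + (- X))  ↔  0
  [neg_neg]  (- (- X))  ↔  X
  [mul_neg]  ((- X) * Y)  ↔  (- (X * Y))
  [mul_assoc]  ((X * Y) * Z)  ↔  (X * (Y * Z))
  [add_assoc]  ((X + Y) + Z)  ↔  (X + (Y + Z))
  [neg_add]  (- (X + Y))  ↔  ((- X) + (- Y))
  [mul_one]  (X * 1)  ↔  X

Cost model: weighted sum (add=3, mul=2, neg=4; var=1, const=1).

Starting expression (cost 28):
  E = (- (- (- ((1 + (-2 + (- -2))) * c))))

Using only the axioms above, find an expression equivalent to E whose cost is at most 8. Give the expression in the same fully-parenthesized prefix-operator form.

step 1: sub_self (→) rewrites (-2 + (- -2)) into 0, now (- (- (- ((1 + 0) * c))))
step 2: add_zero (→) rewrites (1 + 0) into 1, now (- (- (- (1 * c))))
step 3: neg_neg (→) rewrites (- (- (- (1 * c)))) into (- (1 * c)), reaching cost 8 (bound 8)

(- (1 * c))   [cost 8]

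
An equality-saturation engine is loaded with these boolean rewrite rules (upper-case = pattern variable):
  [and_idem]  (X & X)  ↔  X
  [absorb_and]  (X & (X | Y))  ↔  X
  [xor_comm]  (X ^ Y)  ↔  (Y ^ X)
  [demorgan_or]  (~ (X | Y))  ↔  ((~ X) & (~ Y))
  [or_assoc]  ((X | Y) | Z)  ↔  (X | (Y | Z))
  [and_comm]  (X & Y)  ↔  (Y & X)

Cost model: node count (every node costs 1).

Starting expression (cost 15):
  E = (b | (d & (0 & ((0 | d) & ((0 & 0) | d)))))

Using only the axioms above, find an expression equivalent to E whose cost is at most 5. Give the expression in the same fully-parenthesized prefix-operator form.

(b | (d & 0))   [cost 5]

(1) (0 & 0)  =[and_idem →]=  0    ⊢ (b | (d & (0 & ((0 | d) & (0 | d)))))
(2) ((0 | d) & (0 | d))  =[and_idem →]=  (0 | d)    ⊢ (b | (d & (0 & (0 | d))))
(3) (0 & (0 | d))  =[absorb_and →]=  0    ⊢ cost 5, within 5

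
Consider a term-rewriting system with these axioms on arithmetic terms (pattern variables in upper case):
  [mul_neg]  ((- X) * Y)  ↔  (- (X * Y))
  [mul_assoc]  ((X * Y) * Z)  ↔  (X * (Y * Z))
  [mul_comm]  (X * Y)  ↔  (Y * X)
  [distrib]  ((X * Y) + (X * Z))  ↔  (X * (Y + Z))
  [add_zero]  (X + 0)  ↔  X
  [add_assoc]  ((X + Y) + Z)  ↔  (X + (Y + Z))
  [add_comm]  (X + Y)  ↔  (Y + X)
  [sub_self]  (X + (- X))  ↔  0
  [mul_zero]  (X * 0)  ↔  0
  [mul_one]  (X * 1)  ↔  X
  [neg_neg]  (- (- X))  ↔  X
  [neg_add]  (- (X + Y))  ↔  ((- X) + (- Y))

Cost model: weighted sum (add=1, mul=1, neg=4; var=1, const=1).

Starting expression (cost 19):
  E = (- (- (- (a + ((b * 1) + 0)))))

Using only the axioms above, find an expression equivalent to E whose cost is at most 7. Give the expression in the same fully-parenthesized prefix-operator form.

(- (a + b))   [cost 7]

step 1: mul_one (→) rewrites (b * 1) into b, now (- (- (- (a + (b + 0)))))
step 2: add_zero (→) rewrites (b + 0) into b, now (- (- (- (a + b))))
step 3: neg_neg (→) rewrites (- (- (a + b))) into (a + b), reaching cost 7 (bound 7)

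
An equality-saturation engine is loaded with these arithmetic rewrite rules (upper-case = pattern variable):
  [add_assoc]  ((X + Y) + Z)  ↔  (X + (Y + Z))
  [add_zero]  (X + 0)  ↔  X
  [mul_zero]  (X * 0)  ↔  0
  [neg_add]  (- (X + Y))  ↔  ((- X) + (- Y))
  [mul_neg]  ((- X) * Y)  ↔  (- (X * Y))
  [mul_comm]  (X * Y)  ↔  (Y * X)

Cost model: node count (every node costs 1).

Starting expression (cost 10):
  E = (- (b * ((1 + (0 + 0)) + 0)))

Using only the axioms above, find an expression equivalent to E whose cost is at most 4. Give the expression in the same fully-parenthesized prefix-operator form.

1. [add_zero →] ((1 + (0 + 0)) + 0)  →  (1 + (0 + 0));  E = (- (b * (1 + (0 + 0))))
2. [add_zero →] (0 + 0)  →  0;  E = (- (b * (1 + 0)))
3. [add_zero →] (1 + 0)  →  1;  cost 4 ≤ 4, done

(- (b * 1))   [cost 4]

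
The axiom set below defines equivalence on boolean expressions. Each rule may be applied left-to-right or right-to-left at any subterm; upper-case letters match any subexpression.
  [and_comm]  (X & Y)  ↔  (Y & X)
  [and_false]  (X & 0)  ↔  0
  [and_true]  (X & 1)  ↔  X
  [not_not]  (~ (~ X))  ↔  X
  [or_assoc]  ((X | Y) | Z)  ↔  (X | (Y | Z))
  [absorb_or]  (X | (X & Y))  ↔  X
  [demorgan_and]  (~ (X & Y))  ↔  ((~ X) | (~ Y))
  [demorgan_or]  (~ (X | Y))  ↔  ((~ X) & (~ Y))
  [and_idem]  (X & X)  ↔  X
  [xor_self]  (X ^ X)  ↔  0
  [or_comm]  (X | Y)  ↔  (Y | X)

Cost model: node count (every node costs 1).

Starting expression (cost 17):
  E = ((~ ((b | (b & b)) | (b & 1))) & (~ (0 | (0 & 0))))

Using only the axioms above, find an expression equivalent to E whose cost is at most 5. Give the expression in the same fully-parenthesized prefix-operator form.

((~ b) & (~ 0))   [cost 5]

(1) (b | (b & b))  =[absorb_or →]=  b    ⊢ ((~ (b | (b & 1))) & (~ (0 | (0 & 0))))
(2) (0 | (0 & 0))  =[absorb_or →]=  0    ⊢ ((~ (b | (b & 1))) & (~ 0))
(3) (b | (b & 1))  =[absorb_or →]=  b    ⊢ cost 5, within 5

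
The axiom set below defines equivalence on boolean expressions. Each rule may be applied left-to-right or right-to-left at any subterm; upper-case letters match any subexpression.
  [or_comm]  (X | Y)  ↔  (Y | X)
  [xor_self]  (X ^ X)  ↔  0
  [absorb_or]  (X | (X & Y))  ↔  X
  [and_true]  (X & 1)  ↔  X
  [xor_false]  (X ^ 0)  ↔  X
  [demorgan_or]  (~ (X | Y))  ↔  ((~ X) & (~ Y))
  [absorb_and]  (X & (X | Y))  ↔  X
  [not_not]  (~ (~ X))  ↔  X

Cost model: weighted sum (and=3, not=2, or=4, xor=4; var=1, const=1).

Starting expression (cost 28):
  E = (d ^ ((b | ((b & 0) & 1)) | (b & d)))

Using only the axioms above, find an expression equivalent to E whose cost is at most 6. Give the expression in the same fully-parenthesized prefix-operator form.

1. [and_true →] ((b & 0) & 1)  →  (b & 0);  E = (d ^ ((b | (b & 0)) | (b & d)))
2. [absorb_or →] (b | (b & 0))  →  b;  E = (d ^ (b | (b & d)))
3. [absorb_or →] (b | (b & d))  →  b;  cost 6 ≤ 6, done

(d ^ b)   [cost 6]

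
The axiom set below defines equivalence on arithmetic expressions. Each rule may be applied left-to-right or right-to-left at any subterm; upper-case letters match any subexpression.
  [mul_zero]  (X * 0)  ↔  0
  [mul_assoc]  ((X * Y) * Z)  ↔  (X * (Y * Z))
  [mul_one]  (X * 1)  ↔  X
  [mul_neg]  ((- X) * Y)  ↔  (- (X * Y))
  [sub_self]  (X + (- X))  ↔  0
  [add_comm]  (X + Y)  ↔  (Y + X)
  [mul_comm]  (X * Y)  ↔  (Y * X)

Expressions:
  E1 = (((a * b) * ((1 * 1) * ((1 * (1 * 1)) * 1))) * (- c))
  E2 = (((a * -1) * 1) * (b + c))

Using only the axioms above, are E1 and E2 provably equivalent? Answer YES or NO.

NO

Every axiom is a valid identity, so a rewrite proof would force E1 and E2 to agree under every assignment.
At a=1, b=0, c=1: E1 = 0 but E2 = -1; they differ, so no derivation exists.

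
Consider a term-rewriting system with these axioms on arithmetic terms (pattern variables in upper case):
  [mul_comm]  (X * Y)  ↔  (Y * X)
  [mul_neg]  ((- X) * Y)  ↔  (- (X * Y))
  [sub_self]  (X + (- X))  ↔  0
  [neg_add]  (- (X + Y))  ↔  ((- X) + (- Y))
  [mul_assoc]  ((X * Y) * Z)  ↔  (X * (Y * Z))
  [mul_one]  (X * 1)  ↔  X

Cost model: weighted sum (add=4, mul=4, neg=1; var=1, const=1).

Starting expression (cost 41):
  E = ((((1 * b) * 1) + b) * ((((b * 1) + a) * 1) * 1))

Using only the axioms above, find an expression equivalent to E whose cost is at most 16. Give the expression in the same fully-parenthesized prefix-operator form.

((b + a) * (b + b))   [cost 16]

step 1: mul_one (→) rewrites (((b * 1) + a) * 1) into ((b * 1) + a), now ((((1 * b) * 1) + b) * (((b * 1) + a) * 1))
step 2: mul_one (→) rewrites ((1 * b) * 1) into (1 * b), now (((1 * b) + b) * (((b * 1) + a) * 1))
step 3: mul_comm (→) rewrites (((1 * b) + b) * (((b * 1) + a) * 1)) into ((((b * 1) + a) * 1) * ((1 * b) + b))
step 4: mul_one (→) rewrites (b * 1) into b, now (((b + a) * 1) * ((1 * b) + b))
step 5: mul_one (→) rewrites ((b + a) * 1) into (b + a), now ((b + a) * ((1 * b) + b))
step 6: mul_comm (→) rewrites (1 * b) into (b * 1), now ((b + a) * ((b * 1) + b))
step 7: mul_one (→) rewrites (b * 1) into b, reaching cost 16 (bound 16)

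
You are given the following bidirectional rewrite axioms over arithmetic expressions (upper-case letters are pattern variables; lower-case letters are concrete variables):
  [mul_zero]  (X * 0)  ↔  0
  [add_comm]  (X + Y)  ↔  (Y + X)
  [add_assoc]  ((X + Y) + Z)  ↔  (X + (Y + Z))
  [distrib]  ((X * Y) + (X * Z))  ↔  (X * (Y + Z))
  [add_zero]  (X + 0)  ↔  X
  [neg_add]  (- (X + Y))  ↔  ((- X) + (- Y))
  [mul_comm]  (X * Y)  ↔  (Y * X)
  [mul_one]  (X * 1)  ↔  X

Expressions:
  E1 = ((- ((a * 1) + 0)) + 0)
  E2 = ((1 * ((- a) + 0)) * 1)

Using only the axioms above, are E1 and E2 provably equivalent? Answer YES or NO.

YES

1. [mul_one →] (a * 1)  →  a;  E1 = ((- (a + 0)) + 0)
2. [add_zero →] (a + 0)  →  a;  E1 = ((- a) + 0)
3. [add_zero →] ((- a) + 0)  →  (- a)
4. [mul_one ←] (- a)  →  ((- a) * 1)
5. [mul_one ←] (- a)  →  ((- a) * 1);  E1 = (((- a) * 1) * 1)
6. [mul_comm →] ((- a) * 1)  →  (1 * (- a));  E1 = ((1 * (- a)) * 1)
7. [add_zero ←] (- a)  →  ((- a) + 0);  this is E2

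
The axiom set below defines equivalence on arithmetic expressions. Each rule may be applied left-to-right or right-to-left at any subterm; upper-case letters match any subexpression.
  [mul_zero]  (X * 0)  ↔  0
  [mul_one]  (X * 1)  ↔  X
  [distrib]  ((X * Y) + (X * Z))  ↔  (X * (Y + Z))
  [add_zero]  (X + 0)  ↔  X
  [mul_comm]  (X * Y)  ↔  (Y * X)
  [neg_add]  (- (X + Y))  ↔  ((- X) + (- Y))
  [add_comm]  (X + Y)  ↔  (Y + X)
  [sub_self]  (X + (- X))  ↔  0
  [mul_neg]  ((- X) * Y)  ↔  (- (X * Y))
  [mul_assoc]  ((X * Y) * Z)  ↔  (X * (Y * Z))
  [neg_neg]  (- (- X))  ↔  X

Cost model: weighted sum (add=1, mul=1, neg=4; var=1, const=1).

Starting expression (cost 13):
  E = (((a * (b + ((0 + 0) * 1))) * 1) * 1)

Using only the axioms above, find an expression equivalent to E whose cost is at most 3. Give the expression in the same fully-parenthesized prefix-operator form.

(a * b)   [cost 3]

step 1: mul_one (→) rewrites ((0 + 0) * 1) into (0 + 0), now (((a * (b + (0 + 0))) * 1) * 1)
step 2: mul_one (→) rewrites ((a * (b + (0 + 0))) * 1) into (a * (b + (0 + 0))), now ((a * (b + (0 + 0))) * 1)
step 3: add_zero (→) rewrites (0 + 0) into 0, now ((a * (b + 0)) * 1)
step 4: add_zero (→) rewrites (b + 0) into b, now ((a * b) * 1)
step 5: mul_one (→) rewrites ((a * b) * 1) into (a * b), reaching cost 3 (bound 3)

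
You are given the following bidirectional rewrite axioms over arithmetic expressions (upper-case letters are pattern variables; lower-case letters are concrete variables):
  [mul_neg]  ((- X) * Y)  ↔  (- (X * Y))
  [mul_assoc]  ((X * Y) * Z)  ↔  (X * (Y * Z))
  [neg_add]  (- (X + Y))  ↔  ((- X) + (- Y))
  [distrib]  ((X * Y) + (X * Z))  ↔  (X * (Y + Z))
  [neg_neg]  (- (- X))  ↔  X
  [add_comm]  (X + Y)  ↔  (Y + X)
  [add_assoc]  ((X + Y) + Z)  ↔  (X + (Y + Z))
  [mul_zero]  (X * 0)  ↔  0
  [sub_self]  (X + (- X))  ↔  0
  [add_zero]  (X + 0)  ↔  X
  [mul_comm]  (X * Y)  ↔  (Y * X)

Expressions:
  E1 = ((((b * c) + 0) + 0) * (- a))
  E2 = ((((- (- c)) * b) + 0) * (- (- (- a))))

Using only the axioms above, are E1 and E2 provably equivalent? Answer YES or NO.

YES

1. [add_zero →] ((b * c) + 0)  →  (b * c);  E1 = (((b * c) + 0) * (- a))
2. [add_zero →] ((b * c) + 0)  →  (b * c);  E1 = ((b * c) * (- a))
3. [mul_comm →] (b * c)  →  (c * b);  E1 = ((c * b) * (- a))
4. [add_zero ←] (c * b)  →  ((c * b) + 0);  E1 = (((c * b) + 0) * (- a))
5. [neg_neg ←] c  →  (- (- c));  E1 = ((((- (- c)) * b) + 0) * (- a))
6. [neg_neg ←] a  →  (- (- a));  this is E2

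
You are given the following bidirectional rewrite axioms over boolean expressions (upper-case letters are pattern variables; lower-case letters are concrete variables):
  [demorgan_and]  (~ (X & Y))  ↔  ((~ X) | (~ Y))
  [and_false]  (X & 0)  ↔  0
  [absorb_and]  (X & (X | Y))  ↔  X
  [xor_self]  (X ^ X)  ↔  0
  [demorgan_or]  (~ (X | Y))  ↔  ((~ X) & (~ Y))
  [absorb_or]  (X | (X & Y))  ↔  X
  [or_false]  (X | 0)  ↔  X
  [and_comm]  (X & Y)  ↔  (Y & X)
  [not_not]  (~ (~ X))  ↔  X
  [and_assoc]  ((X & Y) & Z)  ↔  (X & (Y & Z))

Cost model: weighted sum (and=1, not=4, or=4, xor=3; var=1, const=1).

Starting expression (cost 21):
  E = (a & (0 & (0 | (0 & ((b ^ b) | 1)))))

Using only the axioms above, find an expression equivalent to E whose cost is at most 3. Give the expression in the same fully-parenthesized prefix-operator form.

1. [xor_self →] (b ^ b)  →  0;  E = (a & (0 & (0 | (0 & (0 | 1)))))
2. [and_comm →] (a & (0 & (0 | (0 & (0 | 1)))))  →  ((0 & (0 | (0 & (0 | 1)))) & a)
3. [absorb_and →] (0 & (0 | 1))  →  0;  E = ((0 & (0 | 0)) & a)
4. [absorb_and →] (0 & (0 | 0))  →  0;  cost 3 ≤ 3, done

(0 & a)   [cost 3]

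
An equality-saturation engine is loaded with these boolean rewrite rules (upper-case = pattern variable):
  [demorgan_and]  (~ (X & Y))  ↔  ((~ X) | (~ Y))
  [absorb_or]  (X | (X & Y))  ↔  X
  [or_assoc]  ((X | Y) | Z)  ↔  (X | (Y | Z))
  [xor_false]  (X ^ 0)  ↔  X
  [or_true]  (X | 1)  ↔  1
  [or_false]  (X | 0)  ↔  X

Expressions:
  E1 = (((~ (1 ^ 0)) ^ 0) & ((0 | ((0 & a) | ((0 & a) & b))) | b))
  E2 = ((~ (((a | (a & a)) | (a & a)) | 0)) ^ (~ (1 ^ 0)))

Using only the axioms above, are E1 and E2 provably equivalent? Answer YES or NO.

The axioms are sound identities: if E1 ↔* E2 then E1 and E2 evaluate identically under any assignment.
Under a=0, b=0: E1 evaluates to 0, E2 to 1. Distinct ⇒ no rewrite sequence connects them.

NO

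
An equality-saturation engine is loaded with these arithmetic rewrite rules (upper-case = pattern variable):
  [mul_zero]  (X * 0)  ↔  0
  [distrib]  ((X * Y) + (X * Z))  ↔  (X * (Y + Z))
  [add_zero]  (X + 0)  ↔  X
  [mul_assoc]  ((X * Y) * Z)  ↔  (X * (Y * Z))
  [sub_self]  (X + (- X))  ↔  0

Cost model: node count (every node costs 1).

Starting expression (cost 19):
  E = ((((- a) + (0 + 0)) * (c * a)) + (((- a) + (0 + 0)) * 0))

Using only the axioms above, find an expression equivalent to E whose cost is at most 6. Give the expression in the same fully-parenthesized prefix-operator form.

(1) ((((- a) + (0 + 0)) * (c * a)) + (((- a) + (0 + 0)) * 0))  =[distrib →]=  (((- a) + (0 + 0)) * ((c * a) + 0))
(2) (0 + 0)  =[add_zero →]=  0    ⊢ (((- a) + 0) * ((c * a) + 0))
(3) ((- a) + 0)  =[add_zero →]=  (- a)    ⊢ ((- a) * ((c * a) + 0))
(4) ((c * a) + 0)  =[add_zero →]=  (c * a)    ⊢ cost 6, within 6

((- a) * (c * a))   [cost 6]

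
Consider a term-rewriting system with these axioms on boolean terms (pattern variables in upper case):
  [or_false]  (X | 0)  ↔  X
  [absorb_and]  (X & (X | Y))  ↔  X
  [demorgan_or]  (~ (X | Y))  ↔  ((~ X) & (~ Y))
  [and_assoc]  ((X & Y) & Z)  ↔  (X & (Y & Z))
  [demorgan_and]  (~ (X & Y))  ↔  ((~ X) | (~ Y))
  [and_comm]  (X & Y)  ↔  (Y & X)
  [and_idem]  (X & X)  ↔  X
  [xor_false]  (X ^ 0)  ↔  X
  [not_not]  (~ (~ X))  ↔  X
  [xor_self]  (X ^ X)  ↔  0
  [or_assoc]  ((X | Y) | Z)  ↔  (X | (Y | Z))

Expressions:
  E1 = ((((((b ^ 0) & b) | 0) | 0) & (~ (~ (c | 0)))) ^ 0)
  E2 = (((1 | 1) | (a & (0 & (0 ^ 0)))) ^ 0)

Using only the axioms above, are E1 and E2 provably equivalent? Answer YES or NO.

NO

The axioms are sound identities: if E1 ↔* E2 then E1 and E2 evaluate identically under any assignment.
Under a=0, b=0, c=0: E1 evaluates to 0, E2 to 1. Distinct ⇒ no rewrite sequence connects them.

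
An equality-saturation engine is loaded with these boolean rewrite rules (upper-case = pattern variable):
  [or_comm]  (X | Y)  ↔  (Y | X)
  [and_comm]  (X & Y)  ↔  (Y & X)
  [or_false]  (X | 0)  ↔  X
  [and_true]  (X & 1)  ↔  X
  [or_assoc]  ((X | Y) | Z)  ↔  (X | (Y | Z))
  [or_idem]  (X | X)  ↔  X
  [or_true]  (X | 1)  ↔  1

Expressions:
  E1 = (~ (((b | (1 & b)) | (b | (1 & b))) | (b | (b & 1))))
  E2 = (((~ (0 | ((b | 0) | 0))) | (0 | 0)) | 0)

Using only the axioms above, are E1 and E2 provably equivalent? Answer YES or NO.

YES

(1) ((b | (1 & b)) | (b | (1 & b)))  =[or_idem →]=  (b | (1 & b))    ⊢ (~ ((b | (1 & b)) | (b | (b & 1))))
(2) (1 & b)  =[and_comm →]=  (b & 1)    ⊢ (~ ((b | (b & 1)) | (b | (b & 1))))
(3) ((b | (b & 1)) | (b | (b & 1)))  =[or_idem →]=  (b | (b & 1))    ⊢ (~ (b | (b & 1)))
(4) (b & 1)  =[and_true →]=  b    ⊢ (~ (b | b))
(5) (b | b)  =[or_idem →]=  b    ⊢ (~ b)
(6) b  =[or_false ←]=  (b | 0)    ⊢ (~ (b | 0))
(7) b  =[or_false ←]=  (b | 0)    ⊢ (~ ((b | 0) | 0))
(8) ((b | 0) | 0)  =[or_comm →]=  (0 | (b | 0))    ⊢ (~ (0 | (b | 0)))
(9) (~ (0 | (b | 0)))  =[or_false ←]=  ((~ (0 | (b | 0))) | 0)
(10) ((~ (0 | (b | 0))) | 0)  =[or_false ←]=  (((~ (0 | (b | 0))) | 0) | 0)
(11) 0  =[or_idem ←]=  (0 | 0)    ⊢ (((~ (0 | (b | 0))) | (0 | 0)) | 0)
(12) (b | 0)  =[or_false ←]=  ((b | 0) | 0)    ⊢ E2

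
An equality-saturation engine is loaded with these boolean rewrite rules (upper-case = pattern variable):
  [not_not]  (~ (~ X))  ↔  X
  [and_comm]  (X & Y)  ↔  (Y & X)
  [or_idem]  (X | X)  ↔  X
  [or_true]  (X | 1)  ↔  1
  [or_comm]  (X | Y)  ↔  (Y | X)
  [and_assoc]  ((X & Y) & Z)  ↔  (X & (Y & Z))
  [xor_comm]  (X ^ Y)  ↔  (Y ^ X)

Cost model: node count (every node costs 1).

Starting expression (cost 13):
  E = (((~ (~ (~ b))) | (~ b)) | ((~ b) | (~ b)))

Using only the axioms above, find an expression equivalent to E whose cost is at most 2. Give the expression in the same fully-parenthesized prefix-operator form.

(1) (~ (~ b))  =[not_not →]=  b    ⊢ (((~ b) | (~ b)) | ((~ b) | (~ b)))
(2) ((~ b) | (~ b))  =[or_idem →]=  (~ b)    ⊢ (((~ b) | (~ b)) | (~ b))
(3) ((~ b) | (~ b))  =[or_idem →]=  (~ b)    ⊢ ((~ b) | (~ b))
(4) ((~ b) | (~ b))  =[or_idem →]=  (~ b)    ⊢ cost 2, within 2

(~ b)   [cost 2]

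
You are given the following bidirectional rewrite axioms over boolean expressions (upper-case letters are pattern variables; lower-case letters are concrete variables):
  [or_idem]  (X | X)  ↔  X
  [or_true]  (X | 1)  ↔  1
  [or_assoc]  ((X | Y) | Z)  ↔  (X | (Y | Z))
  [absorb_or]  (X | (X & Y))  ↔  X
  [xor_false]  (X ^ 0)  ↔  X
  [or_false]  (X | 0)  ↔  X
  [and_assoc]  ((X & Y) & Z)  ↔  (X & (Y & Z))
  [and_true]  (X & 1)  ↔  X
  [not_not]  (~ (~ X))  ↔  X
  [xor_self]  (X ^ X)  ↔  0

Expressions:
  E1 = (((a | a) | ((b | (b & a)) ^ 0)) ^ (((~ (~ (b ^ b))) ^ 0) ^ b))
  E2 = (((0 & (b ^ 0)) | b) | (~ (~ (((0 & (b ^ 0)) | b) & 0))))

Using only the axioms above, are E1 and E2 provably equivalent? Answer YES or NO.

Every axiom is a valid identity, so a rewrite proof would force E1 and E2 to agree under every assignment.
At a=0, b=1: E1 = 0 but E2 = 1; they differ, so no derivation exists.

NO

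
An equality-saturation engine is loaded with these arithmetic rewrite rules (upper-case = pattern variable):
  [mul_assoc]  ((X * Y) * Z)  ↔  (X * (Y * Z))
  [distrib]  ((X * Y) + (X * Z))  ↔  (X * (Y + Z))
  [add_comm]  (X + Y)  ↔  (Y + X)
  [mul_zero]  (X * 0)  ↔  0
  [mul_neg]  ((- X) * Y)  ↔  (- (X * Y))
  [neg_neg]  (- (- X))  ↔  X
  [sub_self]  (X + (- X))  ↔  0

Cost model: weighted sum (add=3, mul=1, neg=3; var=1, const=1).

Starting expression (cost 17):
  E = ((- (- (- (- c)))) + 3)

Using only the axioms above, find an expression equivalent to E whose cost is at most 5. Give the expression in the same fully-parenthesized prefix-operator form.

(3 + c)   [cost 5]

step 1: neg_neg (→) rewrites (- (- (- (- c)))) into (- (- c)), now ((- (- c)) + 3)
step 2: add_comm (→) rewrites ((- (- c)) + 3) into (3 + (- (- c)))
step 3: neg_neg (→) rewrites (- (- c)) into c, reaching cost 5 (bound 5)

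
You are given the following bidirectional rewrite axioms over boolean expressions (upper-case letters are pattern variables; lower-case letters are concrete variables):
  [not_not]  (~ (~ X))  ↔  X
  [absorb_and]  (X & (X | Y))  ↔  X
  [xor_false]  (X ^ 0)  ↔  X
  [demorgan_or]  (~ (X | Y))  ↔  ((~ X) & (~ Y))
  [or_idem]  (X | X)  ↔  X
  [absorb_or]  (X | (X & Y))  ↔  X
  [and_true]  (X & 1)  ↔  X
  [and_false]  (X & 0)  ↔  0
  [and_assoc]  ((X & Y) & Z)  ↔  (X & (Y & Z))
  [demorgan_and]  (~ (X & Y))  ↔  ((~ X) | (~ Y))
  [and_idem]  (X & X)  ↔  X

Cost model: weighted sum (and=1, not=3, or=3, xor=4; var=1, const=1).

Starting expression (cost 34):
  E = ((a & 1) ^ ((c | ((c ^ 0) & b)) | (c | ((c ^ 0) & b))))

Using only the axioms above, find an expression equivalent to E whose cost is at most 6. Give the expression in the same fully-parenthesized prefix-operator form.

step 1: or_idem (→) rewrites ((c | ((c ^ 0) & b)) | (c | ((c ^ 0) & b))) into (c | ((c ^ 0) & b)), now ((a & 1) ^ (c | ((c ^ 0) & b)))
step 2: xor_false (→) rewrites (c ^ 0) into c, now ((a & 1) ^ (c | (c & b)))
step 3: absorb_or (→) rewrites (c | (c & b)) into c, now ((a & 1) ^ c)
step 4: and_true (→) rewrites (a & 1) into a, reaching cost 6 (bound 6)

(a ^ c)   [cost 6]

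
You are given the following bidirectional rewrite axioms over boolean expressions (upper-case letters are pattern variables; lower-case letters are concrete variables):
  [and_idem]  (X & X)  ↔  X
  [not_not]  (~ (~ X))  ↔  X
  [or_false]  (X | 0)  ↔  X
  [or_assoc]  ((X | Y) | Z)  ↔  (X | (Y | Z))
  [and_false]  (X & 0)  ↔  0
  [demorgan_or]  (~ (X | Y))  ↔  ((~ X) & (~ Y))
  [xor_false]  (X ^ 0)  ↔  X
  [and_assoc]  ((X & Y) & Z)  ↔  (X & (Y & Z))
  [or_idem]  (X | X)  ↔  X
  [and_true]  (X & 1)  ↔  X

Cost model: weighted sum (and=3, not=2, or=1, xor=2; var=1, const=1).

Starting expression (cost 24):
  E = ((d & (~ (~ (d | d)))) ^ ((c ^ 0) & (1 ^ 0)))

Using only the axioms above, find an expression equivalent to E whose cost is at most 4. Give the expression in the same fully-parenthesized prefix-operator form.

(d ^ c)   [cost 4]

step 1: or_idem (→) rewrites (d | d) into d, now ((d & (~ (~ d))) ^ ((c ^ 0) & (1 ^ 0)))
step 2: not_not (→) rewrites (~ (~ d)) into d, now ((d & d) ^ ((c ^ 0) & (1 ^ 0)))
step 3: xor_false (→) rewrites (1 ^ 0) into 1, now ((d & d) ^ ((c ^ 0) & 1))
step 4: and_true (→) rewrites ((c ^ 0) & 1) into (c ^ 0), now ((d & d) ^ (c ^ 0))
step 5: and_idem (→) rewrites (d & d) into d, now (d ^ (c ^ 0))
step 6: xor_false (→) rewrites (c ^ 0) into c, reaching cost 4 (bound 4)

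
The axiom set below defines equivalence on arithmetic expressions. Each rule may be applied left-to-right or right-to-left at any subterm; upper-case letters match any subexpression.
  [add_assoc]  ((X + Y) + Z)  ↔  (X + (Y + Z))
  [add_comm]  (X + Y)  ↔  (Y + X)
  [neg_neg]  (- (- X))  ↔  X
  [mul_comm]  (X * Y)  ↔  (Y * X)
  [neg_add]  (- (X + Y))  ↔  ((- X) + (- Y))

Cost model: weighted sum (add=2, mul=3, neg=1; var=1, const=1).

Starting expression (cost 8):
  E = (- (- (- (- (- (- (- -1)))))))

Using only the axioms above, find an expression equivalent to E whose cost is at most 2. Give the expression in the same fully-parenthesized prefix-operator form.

1. [neg_neg →] (- (- -1))  →  -1;  E = (- (- (- (- (- -1)))))
2. [neg_neg →] (- (- (- (- -1))))  →  (- (- -1));  E = (- (- (- -1)))
3. [neg_neg →] (- (- (- -1)))  →  (- -1);  cost 2 ≤ 2, done

(- -1)   [cost 2]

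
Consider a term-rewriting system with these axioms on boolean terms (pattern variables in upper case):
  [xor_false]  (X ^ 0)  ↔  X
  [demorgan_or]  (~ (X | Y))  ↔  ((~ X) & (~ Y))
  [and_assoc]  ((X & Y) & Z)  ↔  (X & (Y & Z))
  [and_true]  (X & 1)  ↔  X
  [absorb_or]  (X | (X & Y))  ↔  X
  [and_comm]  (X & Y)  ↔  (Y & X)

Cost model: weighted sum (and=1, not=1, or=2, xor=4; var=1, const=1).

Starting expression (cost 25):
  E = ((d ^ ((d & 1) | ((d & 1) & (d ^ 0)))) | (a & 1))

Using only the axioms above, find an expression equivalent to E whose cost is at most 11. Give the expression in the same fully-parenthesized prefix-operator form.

((d ^ d) | (a & 1))   [cost 11]

(1) (d ^ 0)  =[xor_false →]=  d    ⊢ ((d ^ ((d & 1) | ((d & 1) & d))) | (a & 1))
(2) ((d & 1) | ((d & 1) & d))  =[absorb_or →]=  (d & 1)    ⊢ ((d ^ (d & 1)) | (a & 1))
(3) (d & 1)  =[and_true →]=  d    ⊢ cost 11, within 11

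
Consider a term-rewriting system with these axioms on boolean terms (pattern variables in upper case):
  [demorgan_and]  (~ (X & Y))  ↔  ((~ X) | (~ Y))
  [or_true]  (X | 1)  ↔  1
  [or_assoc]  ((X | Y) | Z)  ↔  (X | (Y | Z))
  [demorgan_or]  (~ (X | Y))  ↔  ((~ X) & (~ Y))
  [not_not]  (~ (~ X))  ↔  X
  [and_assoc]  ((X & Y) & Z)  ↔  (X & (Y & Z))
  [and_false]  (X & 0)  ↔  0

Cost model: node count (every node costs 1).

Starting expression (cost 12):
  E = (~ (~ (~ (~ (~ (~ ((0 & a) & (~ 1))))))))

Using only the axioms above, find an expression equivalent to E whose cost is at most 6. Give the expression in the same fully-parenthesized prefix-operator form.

((0 & a) & (~ 1))   [cost 6]

step 1: not_not (→) rewrites (~ (~ (~ ((0 & a) & (~ 1))))) into (~ ((0 & a) & (~ 1))), now (~ (~ (~ (~ ((0 & a) & (~ 1))))))
step 2: not_not (→) rewrites (~ (~ ((0 & a) & (~ 1)))) into ((0 & a) & (~ 1)), now (~ (~ ((0 & a) & (~ 1))))
step 3: not_not (→) rewrites (~ (~ ((0 & a) & (~ 1)))) into ((0 & a) & (~ 1)), reaching cost 6 (bound 6)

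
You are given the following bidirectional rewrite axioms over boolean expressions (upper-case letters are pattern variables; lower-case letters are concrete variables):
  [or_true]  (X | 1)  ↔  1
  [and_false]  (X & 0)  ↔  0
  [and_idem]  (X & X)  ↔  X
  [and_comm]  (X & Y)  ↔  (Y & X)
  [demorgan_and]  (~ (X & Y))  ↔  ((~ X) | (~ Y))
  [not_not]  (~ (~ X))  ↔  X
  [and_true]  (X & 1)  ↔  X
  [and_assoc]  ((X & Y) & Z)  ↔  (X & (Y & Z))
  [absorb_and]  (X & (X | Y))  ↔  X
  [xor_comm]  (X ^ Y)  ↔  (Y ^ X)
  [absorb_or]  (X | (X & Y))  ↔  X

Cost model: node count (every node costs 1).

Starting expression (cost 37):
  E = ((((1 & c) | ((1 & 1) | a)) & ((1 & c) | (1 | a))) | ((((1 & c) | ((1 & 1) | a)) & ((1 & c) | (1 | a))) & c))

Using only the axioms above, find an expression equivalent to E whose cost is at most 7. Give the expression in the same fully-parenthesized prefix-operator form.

((1 & c) | (1 | a))   [cost 7]

step 1: absorb_or (→) rewrites ((((1 & c) | ((1 & 1) | a)) & ((1 & c) | (1 | a))) | ((((1 & c) | ((1 & 1) | a)) & ((1 & c) | (1 | a))) & c)) into (((1 & c) | ((1 & 1) | a)) & ((1 & c) | (1 | a)))
step 2: and_idem (→) rewrites (1 & 1) into 1, now (((1 & c) | (1 | a)) & ((1 & c) | (1 | a)))
step 3: and_idem (→) rewrites (((1 & c) | (1 | a)) & ((1 & c) | (1 | a))) into ((1 & c) | (1 | a)), reaching cost 7 (bound 7)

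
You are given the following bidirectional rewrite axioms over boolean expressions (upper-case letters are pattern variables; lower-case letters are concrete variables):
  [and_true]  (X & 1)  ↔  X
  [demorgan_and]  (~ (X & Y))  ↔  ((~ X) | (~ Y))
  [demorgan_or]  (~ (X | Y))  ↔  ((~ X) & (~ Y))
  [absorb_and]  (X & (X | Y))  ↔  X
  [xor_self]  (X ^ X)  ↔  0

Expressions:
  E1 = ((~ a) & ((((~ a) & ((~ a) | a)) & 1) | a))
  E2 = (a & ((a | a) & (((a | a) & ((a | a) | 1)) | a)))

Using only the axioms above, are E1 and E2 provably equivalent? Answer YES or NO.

All listed rules preserve value, hence provable equivalence implies equal values everywhere; look for a separating assignment.
a=0 gives E1 ↦ 1, E2 ↦ 0; values differ ⇒ not provably equivalent.

NO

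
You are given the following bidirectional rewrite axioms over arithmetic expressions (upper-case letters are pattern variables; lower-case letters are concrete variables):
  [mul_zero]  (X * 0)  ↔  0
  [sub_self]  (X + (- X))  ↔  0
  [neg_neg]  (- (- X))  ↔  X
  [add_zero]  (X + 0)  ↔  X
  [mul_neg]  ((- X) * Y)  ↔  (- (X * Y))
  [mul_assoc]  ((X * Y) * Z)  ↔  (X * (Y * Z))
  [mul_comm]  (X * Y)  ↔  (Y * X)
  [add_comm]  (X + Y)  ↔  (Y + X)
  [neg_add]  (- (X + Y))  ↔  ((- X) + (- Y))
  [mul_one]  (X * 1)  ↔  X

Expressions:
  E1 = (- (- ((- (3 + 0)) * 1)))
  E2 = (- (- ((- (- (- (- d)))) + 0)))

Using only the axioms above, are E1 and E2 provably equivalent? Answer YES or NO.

The axioms are sound identities: if E1 ↔* E2 then E1 and E2 evaluate identically under any assignment.
Under d=0: E1 evaluates to -3, E2 to 0. Distinct ⇒ no rewrite sequence connects them.

NO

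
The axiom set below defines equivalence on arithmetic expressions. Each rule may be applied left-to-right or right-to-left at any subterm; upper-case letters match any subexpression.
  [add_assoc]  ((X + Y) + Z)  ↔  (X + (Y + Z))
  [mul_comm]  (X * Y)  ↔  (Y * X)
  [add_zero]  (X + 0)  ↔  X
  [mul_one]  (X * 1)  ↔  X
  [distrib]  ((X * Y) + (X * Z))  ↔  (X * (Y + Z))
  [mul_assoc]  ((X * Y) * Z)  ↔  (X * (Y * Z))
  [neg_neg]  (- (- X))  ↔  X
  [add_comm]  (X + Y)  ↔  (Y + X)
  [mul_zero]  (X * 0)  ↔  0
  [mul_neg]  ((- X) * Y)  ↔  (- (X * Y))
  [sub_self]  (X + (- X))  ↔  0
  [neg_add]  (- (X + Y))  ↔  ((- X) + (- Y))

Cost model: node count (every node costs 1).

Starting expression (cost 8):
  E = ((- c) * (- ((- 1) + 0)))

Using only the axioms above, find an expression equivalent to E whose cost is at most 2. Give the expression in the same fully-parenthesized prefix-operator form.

1. [add_zero →] ((- 1) + 0)  →  (- 1);  E = ((- c) * (- (- 1)))
2. [neg_neg →] (- (- 1))  →  1;  E = ((- c) * 1)
3. [mul_one →] ((- c) * 1)  →  (- c);  cost 2 ≤ 2, done

(- c)   [cost 2]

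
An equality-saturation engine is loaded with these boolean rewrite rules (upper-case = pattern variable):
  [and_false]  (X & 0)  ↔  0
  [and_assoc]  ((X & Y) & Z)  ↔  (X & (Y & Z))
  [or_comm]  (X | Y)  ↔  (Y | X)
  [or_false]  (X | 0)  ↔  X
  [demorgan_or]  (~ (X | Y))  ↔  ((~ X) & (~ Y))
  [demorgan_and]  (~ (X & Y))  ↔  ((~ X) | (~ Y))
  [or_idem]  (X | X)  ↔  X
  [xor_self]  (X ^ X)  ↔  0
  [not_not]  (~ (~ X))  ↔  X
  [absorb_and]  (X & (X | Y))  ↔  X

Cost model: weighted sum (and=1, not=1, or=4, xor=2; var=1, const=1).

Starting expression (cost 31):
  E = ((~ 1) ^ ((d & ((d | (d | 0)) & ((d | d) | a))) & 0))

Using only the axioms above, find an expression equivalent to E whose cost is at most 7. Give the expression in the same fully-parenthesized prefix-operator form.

((~ 1) ^ (d & 0))   [cost 7]

1. [or_false →] (d | 0)  →  d;  E = ((~ 1) ^ ((d & ((d | d) & ((d | d) | a))) & 0))
2. [absorb_and →] ((d | d) & ((d | d) | a))  →  (d | d);  E = ((~ 1) ^ ((d & (d | d)) & 0))
3. [absorb_and →] (d & (d | d))  →  d;  cost 7 ≤ 7, done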